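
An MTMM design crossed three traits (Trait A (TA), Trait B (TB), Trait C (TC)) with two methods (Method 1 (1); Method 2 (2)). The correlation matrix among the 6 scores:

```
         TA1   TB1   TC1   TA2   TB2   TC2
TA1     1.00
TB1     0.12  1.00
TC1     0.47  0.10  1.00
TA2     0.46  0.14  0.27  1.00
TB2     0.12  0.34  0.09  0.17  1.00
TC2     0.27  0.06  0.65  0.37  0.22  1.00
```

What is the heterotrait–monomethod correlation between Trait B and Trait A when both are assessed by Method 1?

0.12

Different traits, same method: r(TB1, TA1) = 0.12.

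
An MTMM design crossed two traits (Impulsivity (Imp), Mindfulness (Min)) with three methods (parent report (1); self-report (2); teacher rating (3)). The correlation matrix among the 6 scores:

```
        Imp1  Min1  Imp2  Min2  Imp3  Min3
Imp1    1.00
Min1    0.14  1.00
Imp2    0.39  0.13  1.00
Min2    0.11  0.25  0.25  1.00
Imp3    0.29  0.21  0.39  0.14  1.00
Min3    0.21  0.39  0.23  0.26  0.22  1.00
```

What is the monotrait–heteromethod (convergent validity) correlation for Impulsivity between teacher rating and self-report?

Same trait (Imp), different methods: r(Imp3, Imp2) = 0.39.

0.39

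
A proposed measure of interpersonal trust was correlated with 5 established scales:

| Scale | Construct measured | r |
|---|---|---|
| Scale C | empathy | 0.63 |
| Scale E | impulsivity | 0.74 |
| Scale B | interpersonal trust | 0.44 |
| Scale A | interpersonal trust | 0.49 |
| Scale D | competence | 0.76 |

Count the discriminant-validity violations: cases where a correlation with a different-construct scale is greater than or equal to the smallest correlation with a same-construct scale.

Convergent (same construct = interpersonal trust): Scale B, Scale A.
Smallest convergent = 0.44. Discriminant values: 0.63, 0.74, 0.76; count ≥ 0.44 → 3.

3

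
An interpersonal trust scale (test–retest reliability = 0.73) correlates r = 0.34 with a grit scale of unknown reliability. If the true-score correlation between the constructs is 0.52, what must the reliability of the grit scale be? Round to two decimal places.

0.59

r_true = r_obs / √(r_xx · r_yy) ⇒ 0.52 = 0.34 / √(0.73 · r_yy).
√(0.73 · r_yy) = 0.34 / 0.52 = 0.6538; 0.73 · r_yy = 0.4275; r_yy = 0.4275 / 0.73 ≈ 0.59.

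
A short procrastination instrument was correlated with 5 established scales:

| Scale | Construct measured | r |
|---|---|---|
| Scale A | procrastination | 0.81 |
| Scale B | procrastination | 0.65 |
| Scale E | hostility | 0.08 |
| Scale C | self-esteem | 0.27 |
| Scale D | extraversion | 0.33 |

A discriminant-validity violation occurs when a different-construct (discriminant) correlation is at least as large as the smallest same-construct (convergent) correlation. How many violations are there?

Convergent (same construct = procrastination): Scale A, Scale B.
Smallest convergent = 0.65. Discriminant values: 0.08, 0.27, 0.33; count ≥ 0.65 → 0.

0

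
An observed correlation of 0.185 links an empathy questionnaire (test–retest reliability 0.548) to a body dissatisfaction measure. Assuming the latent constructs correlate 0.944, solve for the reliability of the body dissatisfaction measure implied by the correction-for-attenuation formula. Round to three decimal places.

r_true = r_obs / √(r_xx · r_yy) ⇒ 0.944 = 0.185 / √(0.548 · r_yy).
√(0.548 · r_yy) = 0.185 / 0.944 = 0.1960; 0.548 · r_yy = 0.0384; r_yy = 0.0384 / 0.548 ≈ 0.070.

0.070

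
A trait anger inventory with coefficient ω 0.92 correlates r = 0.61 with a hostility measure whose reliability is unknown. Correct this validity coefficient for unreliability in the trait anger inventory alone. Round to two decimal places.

0.64

Single correction: r_c = r_obs / √r_xx = 0.61 / √0.92 = 0.61 / 0.9592 ≈ 0.64.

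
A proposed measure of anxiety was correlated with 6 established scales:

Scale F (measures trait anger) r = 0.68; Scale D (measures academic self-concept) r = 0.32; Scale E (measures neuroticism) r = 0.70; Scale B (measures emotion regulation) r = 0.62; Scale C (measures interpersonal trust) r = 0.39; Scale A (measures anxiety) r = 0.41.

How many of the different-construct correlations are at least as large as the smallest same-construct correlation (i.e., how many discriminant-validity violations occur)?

3

Convergent (same construct = anxiety): Scale A.
Smallest convergent = 0.41. Discriminant values: 0.68, 0.32, 0.70, 0.62, 0.39; count ≥ 0.41 → 3.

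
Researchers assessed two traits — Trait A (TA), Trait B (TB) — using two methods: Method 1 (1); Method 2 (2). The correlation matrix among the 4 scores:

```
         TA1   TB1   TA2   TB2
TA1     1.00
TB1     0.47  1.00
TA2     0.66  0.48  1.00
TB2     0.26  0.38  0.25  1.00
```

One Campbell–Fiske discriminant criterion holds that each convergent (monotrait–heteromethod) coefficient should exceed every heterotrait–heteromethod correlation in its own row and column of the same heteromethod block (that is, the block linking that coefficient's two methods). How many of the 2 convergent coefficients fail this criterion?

Convergent coefficients and their comparison sets:
TA (methods 1·2): 0.66 vs {0.26, 0.48} → pass.
TB (methods 1·2): 0.38 vs {0.48, 0.26} → fail.
1 of 2 fail.

1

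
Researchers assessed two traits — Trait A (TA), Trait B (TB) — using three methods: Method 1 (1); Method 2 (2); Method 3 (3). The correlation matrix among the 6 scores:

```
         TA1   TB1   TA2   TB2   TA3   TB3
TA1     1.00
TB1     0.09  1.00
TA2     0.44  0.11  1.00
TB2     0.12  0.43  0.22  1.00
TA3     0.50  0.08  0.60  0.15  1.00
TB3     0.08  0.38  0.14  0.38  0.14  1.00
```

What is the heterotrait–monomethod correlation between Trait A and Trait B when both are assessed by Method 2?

Different traits, same method: r(TA2, TB2) = 0.22.

0.22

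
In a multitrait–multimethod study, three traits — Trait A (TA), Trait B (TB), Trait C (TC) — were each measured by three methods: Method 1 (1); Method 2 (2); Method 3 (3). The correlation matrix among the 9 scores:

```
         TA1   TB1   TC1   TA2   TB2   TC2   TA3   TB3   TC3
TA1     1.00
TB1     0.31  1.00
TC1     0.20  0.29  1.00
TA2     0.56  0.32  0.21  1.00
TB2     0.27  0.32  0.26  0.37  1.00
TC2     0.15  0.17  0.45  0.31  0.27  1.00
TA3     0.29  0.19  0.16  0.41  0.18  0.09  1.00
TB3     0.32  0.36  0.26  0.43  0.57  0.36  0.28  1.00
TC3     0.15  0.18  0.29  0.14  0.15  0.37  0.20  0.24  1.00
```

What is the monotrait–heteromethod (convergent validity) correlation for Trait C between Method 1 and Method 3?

Same trait (TC), different methods: r(TC1, TC3) = 0.29.

0.29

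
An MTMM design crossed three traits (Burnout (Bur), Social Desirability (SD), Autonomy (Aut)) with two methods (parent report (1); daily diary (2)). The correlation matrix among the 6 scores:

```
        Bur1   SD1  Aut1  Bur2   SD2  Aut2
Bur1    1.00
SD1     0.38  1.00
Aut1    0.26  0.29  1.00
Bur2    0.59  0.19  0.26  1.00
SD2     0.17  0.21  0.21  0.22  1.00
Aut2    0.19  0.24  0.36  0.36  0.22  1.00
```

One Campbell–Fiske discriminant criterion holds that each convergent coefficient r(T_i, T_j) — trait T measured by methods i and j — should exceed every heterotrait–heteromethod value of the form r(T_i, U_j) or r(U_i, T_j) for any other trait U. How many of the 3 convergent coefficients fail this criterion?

1

Each convergent coefficient versus the relevant comparison correlations:
Bur (methods 1·2): 0.59 vs {0.17, 0.19, 0.19, 0.26} → pass.
SD (methods 1·2): 0.21 vs {0.19, 0.17, 0.24, 0.21} → fail.
Aut (methods 1·2): 0.36 vs {0.26, 0.19, 0.21, 0.24} → pass.
1 of 3 fail.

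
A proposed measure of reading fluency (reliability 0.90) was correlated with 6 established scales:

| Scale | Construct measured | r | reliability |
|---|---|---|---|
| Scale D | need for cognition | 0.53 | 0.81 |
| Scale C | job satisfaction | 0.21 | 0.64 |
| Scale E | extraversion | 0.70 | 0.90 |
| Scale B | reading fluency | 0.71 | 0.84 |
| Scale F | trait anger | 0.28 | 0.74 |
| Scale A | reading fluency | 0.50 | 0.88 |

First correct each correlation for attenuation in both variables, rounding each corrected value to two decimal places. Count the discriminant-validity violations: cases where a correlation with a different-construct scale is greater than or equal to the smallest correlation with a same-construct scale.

Disattenuated r (r / √(r_scale · r_new)):
  Scale D (disc): 0.53 / √(0.81·0.90) = 0.62
  Scale C (disc): 0.21 / √(0.64·0.90) = 0.28
  Scale E (disc): 0.70 / √(0.90·0.90) = 0.78
  Scale B (conv): 0.71 / √(0.84·0.90) = 0.82
  Scale F (disc): 0.28 / √(0.74·0.90) = 0.34
  Scale A (conv): 0.50 / √(0.88·0.90) = 0.56
Smallest convergent = 0.56. Discriminant values: 0.62, 0.28, 0.78, 0.34; count ≥ 0.56 → 2.

2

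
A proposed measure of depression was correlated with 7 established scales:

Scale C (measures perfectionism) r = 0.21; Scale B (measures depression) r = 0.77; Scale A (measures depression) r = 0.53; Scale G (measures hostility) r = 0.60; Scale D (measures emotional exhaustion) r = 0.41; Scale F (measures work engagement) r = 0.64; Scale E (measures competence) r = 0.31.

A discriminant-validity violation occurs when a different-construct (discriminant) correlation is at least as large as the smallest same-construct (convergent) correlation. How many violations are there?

Convergent (same construct = depression): Scale B, Scale A.
Smallest convergent = 0.53. Discriminant values: 0.21, 0.60, 0.41, 0.64, 0.31; count ≥ 0.53 → 2.

2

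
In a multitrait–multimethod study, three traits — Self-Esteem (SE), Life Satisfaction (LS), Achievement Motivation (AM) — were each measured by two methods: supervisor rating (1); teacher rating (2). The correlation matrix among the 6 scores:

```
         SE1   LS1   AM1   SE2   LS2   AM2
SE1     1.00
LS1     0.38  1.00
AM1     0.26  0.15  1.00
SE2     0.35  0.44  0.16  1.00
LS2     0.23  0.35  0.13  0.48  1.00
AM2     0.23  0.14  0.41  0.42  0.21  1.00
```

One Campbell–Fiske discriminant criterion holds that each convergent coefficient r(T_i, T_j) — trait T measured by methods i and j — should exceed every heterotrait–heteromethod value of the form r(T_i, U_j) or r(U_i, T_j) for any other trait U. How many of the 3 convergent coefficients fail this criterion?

2

Checking each validity diagonal entry against its comparison values:
SE (methods 1·2): 0.35 vs {0.23, 0.44, 0.23, 0.16} → fail.
LS (methods 1·2): 0.35 vs {0.44, 0.23, 0.14, 0.13} → fail.
AM (methods 1·2): 0.41 vs {0.16, 0.23, 0.13, 0.14} → pass.
2 of 3 fail.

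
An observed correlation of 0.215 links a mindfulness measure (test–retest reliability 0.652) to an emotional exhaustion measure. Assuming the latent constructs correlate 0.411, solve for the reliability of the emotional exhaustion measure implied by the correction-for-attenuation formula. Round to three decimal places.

r_true = r_obs / √(r_xx · r_yy) ⇒ 0.411 = 0.215 / √(0.652 · r_yy).
√(0.652 · r_yy) = 0.215 / 0.411 = 0.5231; 0.652 · r_yy = 0.2736; r_yy = 0.2736 / 0.652 ≈ 0.420.

0.420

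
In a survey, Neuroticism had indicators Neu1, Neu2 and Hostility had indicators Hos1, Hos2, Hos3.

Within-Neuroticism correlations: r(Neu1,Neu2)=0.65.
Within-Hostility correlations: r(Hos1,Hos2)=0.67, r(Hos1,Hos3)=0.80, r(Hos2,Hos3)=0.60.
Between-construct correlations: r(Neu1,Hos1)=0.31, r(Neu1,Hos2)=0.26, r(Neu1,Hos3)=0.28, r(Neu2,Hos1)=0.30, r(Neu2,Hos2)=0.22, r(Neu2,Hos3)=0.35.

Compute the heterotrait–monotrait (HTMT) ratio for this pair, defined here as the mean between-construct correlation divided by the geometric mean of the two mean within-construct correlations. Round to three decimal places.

Between-construct mean = 1.72/6 = 0.2867.
Mean within-Neu = 0.65/1 = 0.6500; mean within-Hos = 2.07/3 = 0.6900.
Geometric mean = √(0.6500 × 0.6900) = 0.6697.
HTMT = 0.2867 / 0.6697 = 0.428.

0.428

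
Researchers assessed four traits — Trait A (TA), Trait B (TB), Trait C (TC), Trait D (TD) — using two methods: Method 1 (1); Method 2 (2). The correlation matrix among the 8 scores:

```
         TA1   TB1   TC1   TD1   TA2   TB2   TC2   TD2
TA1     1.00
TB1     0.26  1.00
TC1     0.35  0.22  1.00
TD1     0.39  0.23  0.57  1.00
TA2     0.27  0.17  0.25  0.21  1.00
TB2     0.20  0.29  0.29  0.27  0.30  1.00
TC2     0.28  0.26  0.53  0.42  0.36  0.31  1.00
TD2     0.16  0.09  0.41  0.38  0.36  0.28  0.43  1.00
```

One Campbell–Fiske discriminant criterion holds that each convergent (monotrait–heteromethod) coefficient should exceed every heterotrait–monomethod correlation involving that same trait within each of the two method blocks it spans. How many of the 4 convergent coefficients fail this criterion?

4

Each convergent coefficient versus the relevant comparison correlations:
TA (methods 1·2): 0.27 vs {0.26, 0.30, 0.35, 0.36, 0.39, 0.36} → fail.
TB (methods 1·2): 0.29 vs {0.26, 0.30, 0.22, 0.31, 0.23, 0.28} → fail.
TC (methods 1·2): 0.53 vs {0.35, 0.36, 0.22, 0.31, 0.57, 0.43} → fail.
TD (methods 1·2): 0.38 vs {0.39, 0.36, 0.23, 0.28, 0.57, 0.43} → fail.
4 of 4 fail.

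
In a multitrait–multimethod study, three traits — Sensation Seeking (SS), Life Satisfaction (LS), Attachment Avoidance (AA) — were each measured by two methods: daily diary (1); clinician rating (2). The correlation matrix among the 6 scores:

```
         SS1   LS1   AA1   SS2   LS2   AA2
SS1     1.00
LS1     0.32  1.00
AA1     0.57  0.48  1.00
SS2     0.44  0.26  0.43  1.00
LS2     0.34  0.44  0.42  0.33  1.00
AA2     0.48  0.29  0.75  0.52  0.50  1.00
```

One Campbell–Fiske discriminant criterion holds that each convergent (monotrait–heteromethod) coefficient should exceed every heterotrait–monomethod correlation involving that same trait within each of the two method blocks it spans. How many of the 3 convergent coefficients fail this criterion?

2

Each convergent coefficient versus the relevant comparison correlations:
SS (methods 1·2): 0.44 vs {0.32, 0.33, 0.57, 0.52} → fail.
LS (methods 1·2): 0.44 vs {0.32, 0.33, 0.48, 0.50} → fail.
AA (methods 1·2): 0.75 vs {0.57, 0.52, 0.48, 0.50} → pass.
2 of 3 fail.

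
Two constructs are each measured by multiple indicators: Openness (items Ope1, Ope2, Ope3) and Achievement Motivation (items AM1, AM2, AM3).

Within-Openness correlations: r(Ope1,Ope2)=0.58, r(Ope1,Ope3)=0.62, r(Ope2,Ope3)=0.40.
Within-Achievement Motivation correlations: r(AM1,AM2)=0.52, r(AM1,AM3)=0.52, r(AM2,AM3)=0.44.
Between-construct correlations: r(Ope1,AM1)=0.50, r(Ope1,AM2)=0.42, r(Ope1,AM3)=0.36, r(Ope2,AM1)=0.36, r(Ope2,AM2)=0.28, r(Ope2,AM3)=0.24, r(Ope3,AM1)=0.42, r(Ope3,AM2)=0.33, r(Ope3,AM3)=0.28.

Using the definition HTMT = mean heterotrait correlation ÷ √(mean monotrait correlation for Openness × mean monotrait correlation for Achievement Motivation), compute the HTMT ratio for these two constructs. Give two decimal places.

Between-construct mean = 3.19/9 = 0.3544.
Mean within-Ope = 1.60/3 = 0.5333; mean within-AM = 1.48/3 = 0.4933.
Geometric mean = √(0.5333 × 0.4933) = 0.5129.
HTMT = 0.3544 / 0.5129 = 0.69.

0.69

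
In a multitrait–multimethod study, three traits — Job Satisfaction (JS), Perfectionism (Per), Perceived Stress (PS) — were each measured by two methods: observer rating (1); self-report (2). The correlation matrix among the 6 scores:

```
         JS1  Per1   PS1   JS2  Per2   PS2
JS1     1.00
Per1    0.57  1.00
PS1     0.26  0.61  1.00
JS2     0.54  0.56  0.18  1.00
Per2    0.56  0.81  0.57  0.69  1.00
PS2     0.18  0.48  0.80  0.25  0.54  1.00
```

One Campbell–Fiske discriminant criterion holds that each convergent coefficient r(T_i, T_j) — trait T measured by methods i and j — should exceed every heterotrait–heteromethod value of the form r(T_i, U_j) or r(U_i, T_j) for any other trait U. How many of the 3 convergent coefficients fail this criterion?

Checking each validity diagonal entry against its comparison values:
JS (methods 1·2): 0.54 vs {0.56, 0.56, 0.18, 0.18} → fail.
Per (methods 1·2): 0.81 vs {0.56, 0.56, 0.48, 0.57} → pass.
PS (methods 1·2): 0.80 vs {0.18, 0.18, 0.57, 0.48} → pass.
1 of 3 fail.

1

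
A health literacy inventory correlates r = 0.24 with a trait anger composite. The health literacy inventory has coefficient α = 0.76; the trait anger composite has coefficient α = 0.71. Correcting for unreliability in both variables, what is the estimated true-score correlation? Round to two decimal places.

r_true = r_obs / √(r_xx · r_yy) = 0.24 / √(0.76 × 0.71) = 0.24 / √0.5396 = 0.24 / 0.7346 ≈ 0.33.

0.33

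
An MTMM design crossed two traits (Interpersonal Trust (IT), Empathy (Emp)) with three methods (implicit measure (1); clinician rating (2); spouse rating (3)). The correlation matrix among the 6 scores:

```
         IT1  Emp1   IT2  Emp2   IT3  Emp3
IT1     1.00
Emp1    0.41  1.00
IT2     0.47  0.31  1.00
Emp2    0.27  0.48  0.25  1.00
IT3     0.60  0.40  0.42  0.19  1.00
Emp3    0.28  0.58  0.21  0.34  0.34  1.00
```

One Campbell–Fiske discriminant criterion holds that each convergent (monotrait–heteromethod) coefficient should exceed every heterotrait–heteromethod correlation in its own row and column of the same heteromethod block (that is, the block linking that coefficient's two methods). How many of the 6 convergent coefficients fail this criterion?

Each convergent coefficient versus the relevant comparison correlations:
IT (methods 1·2): 0.47 vs {0.27, 0.31} → pass.
IT (methods 1·3): 0.60 vs {0.28, 0.40} → pass.
IT (methods 2·3): 0.42 vs {0.21, 0.19} → pass.
Emp (methods 1·2): 0.48 vs {0.31, 0.27} → pass.
Emp (methods 1·3): 0.58 vs {0.40, 0.28} → pass.
Emp (methods 2·3): 0.34 vs {0.19, 0.21} → pass.
0 of 6 fail.

0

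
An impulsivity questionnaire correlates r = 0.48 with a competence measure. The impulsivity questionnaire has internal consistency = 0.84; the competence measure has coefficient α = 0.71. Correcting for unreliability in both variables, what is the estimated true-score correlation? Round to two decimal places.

0.62

r_true = r_obs / √(r_xx · r_yy) = 0.48 / √(0.84 × 0.71) = 0.48 / √0.5964 = 0.48 / 0.7723 ≈ 0.62.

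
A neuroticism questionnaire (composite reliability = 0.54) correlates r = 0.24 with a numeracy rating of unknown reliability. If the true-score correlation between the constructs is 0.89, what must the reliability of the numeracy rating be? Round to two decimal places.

0.13

r_true = r_obs / √(r_xx · r_yy) ⇒ 0.89 = 0.24 / √(0.54 · r_yy).
√(0.54 · r_yy) = 0.24 / 0.89 = 0.2697; 0.54 · r_yy = 0.0727; r_yy = 0.0727 / 0.54 ≈ 0.13.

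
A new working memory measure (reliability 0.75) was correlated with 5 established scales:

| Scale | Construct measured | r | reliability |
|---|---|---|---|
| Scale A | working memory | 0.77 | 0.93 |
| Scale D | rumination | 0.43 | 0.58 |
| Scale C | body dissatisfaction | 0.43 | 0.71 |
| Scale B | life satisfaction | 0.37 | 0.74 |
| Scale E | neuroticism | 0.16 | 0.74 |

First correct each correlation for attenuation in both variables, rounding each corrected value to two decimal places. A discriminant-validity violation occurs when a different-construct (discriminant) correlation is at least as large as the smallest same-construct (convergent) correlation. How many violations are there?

0

Disattenuated r (r / √(r_scale · r_new)):
  Scale A (conv): 0.77 / √(0.93·0.75) = 0.92
  Scale D (disc): 0.43 / √(0.58·0.75) = 0.65
  Scale C (disc): 0.43 / √(0.71·0.75) = 0.59
  Scale B (disc): 0.37 / √(0.74·0.75) = 0.50
  Scale E (disc): 0.16 / √(0.74·0.75) = 0.21
Smallest convergent = 0.92. Discriminant values: 0.65, 0.59, 0.50, 0.21; count ≥ 0.92 → 0.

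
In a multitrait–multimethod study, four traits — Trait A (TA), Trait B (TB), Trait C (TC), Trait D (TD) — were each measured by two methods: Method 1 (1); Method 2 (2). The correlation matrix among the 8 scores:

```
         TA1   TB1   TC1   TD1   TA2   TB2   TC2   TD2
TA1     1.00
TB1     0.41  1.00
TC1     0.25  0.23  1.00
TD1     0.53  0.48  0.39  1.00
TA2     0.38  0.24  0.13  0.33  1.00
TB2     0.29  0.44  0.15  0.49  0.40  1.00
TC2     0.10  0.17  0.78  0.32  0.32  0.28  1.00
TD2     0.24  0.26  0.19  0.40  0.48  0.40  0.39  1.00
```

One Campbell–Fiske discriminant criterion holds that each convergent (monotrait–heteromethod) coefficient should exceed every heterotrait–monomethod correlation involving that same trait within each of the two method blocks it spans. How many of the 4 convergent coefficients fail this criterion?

Convergent coefficients and their comparison sets:
TA (methods 1·2): 0.38 vs {0.41, 0.40, 0.25, 0.32, 0.53, 0.48} → fail.
TB (methods 1·2): 0.44 vs {0.41, 0.40, 0.23, 0.28, 0.48, 0.40} → fail.
TC (methods 1·2): 0.78 vs {0.25, 0.32, 0.23, 0.28, 0.39, 0.39} → pass.
TD (methods 1·2): 0.40 vs {0.53, 0.48, 0.48, 0.40, 0.39, 0.39} → fail.
3 of 4 fail.

3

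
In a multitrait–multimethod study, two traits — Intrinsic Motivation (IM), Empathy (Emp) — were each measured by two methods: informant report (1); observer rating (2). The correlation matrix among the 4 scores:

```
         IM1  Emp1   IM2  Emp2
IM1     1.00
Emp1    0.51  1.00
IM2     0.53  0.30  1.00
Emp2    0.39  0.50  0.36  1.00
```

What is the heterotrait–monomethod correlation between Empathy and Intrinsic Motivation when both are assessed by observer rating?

0.36

Different traits, same method: r(Emp2, IM2) = 0.36.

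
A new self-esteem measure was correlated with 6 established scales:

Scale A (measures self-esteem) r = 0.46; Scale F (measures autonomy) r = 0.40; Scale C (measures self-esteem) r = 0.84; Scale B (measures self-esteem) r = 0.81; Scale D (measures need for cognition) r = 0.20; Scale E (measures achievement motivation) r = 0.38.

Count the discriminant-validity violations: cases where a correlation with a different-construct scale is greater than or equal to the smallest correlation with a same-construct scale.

0

Convergent (same construct = self-esteem): Scale A, Scale C, Scale B.
Smallest convergent = 0.46. Discriminant values: 0.40, 0.20, 0.38; count ≥ 0.46 → 0.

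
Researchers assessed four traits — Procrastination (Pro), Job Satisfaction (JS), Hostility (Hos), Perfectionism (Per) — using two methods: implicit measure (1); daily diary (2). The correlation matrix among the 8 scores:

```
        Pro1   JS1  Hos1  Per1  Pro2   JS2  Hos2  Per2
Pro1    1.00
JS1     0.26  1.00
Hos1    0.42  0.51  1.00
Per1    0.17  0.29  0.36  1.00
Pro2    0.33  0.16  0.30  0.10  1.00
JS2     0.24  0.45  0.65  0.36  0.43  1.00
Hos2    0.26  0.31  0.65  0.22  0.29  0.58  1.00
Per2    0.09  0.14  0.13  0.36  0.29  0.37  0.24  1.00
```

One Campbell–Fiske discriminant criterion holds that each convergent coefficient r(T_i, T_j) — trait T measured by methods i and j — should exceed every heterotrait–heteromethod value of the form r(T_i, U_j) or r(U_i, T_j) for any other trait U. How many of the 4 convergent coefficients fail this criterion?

Convergent coefficients and their comparison sets:
Pro (methods 1·2): 0.33 vs {0.24, 0.16, 0.26, 0.30, 0.09, 0.10} → pass.
JS (methods 1·2): 0.45 vs {0.16, 0.24, 0.31, 0.65, 0.14, 0.36} → fail.
Hos (methods 1·2): 0.65 vs {0.30, 0.26, 0.65, 0.31, 0.13, 0.22} → fail.
Per (methods 1·2): 0.36 vs {0.10, 0.09, 0.36, 0.14, 0.22, 0.13} → fail.
3 of 4 fail.

3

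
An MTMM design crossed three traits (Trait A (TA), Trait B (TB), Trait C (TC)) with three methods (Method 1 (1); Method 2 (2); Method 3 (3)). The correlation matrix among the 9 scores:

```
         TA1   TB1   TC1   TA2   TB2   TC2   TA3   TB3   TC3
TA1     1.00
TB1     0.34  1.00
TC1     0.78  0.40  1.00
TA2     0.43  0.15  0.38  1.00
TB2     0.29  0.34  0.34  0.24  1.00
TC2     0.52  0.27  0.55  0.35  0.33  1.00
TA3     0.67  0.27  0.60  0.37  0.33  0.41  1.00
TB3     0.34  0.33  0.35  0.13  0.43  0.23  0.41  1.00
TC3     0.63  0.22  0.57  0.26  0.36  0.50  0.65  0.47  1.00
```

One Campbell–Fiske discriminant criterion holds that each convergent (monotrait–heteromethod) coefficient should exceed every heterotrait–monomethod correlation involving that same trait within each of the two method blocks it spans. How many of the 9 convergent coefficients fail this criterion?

9

Convergent coefficients and their comparison sets:
TA (methods 1·2): 0.43 vs {0.34, 0.24, 0.78, 0.35} → fail.
TA (methods 1·3): 0.67 vs {0.34, 0.41, 0.78, 0.65} → fail.
TA (methods 2·3): 0.37 vs {0.24, 0.41, 0.35, 0.65} → fail.
TB (methods 1·2): 0.34 vs {0.34, 0.24, 0.40, 0.33} → fail.
TB (methods 1·3): 0.33 vs {0.34, 0.41, 0.40, 0.47} → fail.
TB (methods 2·3): 0.43 vs {0.24, 0.41, 0.33, 0.47} → fail.
TC (methods 1·2): 0.55 vs {0.78, 0.35, 0.40, 0.33} → fail.
TC (methods 1·3): 0.57 vs {0.78, 0.65, 0.40, 0.47} → fail.
TC (methods 2·3): 0.50 vs {0.35, 0.65, 0.33, 0.47} → fail.
9 of 9 fail.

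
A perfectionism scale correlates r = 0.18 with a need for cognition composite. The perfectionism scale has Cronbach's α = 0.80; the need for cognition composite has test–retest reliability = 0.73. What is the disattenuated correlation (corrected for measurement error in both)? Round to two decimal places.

0.24

r_true = r_obs / √(r_xx · r_yy) = 0.18 / √(0.80 × 0.73) = 0.18 / √0.5840 = 0.18 / 0.7642 ≈ 0.24.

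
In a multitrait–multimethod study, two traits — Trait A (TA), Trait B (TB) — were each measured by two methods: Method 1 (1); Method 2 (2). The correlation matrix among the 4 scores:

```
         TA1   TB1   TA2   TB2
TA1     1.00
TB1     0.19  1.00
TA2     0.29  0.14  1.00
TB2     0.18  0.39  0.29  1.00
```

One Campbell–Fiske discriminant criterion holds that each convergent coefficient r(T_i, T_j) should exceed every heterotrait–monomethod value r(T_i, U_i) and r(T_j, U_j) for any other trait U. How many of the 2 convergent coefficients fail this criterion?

Each convergent coefficient versus the relevant comparison correlations:
TA (methods 1·2): 0.29 vs {0.19, 0.29} → fail.
TB (methods 1·2): 0.39 vs {0.19, 0.29} → pass.
1 of 2 fail.

1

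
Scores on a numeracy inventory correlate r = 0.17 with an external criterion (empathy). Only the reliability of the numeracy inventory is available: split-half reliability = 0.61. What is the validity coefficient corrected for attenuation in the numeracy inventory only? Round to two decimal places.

0.22

Single correction: r_c = r_obs / √r_xx = 0.17 / √0.61 = 0.17 / 0.7810 ≈ 0.22.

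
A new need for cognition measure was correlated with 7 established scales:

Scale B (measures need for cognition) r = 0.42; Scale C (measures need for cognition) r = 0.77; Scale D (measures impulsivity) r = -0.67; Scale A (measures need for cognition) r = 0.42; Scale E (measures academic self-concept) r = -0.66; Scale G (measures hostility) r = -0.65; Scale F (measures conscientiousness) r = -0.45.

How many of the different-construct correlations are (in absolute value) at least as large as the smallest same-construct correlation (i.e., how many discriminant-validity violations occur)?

Convergent (same construct = need for cognition): Scale B, Scale C, Scale A.
Smallest convergent = 0.42. Discriminant |r|: 0.67, 0.66, 0.65, 0.45; count ≥ 0.42 → 4.

4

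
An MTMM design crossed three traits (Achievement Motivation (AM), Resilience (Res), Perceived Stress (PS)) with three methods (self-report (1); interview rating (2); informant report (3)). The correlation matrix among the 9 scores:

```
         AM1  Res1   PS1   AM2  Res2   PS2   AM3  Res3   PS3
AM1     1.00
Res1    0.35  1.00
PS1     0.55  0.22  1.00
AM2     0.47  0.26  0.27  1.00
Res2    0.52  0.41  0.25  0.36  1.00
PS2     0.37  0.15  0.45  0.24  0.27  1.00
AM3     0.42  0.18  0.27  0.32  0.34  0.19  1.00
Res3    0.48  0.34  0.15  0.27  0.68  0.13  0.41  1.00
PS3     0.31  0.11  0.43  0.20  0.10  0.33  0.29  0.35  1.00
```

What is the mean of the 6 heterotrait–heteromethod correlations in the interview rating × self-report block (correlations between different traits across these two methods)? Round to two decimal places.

HTHM values (method 2 × method 1): 0.26, 0.27, 0.52, 0.25, 0.37, 0.15; mean = 1.82/6 = 0.30.

0.30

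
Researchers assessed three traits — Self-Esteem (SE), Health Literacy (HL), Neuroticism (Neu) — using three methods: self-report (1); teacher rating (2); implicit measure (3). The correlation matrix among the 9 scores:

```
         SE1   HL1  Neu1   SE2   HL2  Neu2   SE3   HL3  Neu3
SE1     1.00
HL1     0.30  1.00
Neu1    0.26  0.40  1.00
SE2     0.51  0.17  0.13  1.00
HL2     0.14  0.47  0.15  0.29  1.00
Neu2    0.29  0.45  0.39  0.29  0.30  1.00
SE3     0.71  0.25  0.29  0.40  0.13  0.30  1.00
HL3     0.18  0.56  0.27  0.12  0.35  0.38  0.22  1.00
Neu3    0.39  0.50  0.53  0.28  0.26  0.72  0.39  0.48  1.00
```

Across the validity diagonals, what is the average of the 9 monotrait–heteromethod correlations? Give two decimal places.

Convergent values: 0.51, 0.71, 0.40, 0.47, 0.56, 0.35, 0.39, 0.53, 0.72; mean = 4.64/9 = 0.52.

0.52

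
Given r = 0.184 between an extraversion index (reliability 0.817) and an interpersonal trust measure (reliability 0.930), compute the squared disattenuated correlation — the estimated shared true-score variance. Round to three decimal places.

Disattenuated r = 0.184 / √(0.817 × 0.930) = 0.184 / 0.8717 = 0.2111.
Shared true-score variance = 0.2111² = 0.0446 ≈ 0.045.

0.045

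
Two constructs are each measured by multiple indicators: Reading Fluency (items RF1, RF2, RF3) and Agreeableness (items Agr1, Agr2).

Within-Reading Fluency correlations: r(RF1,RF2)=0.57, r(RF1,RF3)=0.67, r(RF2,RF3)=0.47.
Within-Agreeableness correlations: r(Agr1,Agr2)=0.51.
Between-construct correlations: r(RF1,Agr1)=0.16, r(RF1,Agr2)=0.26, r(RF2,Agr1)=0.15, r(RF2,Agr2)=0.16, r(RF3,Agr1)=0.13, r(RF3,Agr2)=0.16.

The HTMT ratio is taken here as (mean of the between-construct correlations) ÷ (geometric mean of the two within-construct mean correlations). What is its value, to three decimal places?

Between-construct mean = 1.02/6 = 0.1700.
Mean within-RF = 1.71/3 = 0.5700; mean within-Agr = 0.51/1 = 0.5100.
Geometric mean = √(0.5700 × 0.5100) = 0.5392.
HTMT = 0.1700 / 0.5392 = 0.315.

0.315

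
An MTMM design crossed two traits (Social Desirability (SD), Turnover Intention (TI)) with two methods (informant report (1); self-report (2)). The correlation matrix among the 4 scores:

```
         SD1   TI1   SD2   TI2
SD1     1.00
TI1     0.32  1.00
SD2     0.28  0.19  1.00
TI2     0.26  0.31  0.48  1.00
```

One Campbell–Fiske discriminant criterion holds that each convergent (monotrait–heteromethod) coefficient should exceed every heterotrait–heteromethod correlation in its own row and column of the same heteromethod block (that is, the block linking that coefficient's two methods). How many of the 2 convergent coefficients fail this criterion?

Convergent coefficients and their comparison sets:
SD (methods 1·2): 0.28 vs {0.26, 0.19} → pass.
TI (methods 1·2): 0.31 vs {0.19, 0.26} → pass.
0 of 2 fail.

0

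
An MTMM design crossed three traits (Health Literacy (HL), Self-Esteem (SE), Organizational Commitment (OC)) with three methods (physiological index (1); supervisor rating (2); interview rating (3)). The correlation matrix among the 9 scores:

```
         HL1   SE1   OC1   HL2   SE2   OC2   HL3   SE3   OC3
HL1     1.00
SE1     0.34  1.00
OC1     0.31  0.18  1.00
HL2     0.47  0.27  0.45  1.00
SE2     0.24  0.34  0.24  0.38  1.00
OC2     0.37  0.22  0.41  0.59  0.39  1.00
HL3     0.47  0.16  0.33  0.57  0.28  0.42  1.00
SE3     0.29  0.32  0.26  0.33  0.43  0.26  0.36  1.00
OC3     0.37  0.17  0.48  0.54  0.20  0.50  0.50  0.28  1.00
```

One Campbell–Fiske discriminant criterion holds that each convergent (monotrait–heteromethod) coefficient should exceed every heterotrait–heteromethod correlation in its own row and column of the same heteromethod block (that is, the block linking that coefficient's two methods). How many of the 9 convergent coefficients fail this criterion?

Checking each validity diagonal entry against its comparison values:
HL (methods 1·2): 0.47 vs {0.24, 0.27, 0.37, 0.45} → pass.
HL (methods 1·3): 0.47 vs {0.29, 0.16, 0.37, 0.33} → pass.
HL (methods 2·3): 0.57 vs {0.33, 0.28, 0.54, 0.42} → pass.
SE (methods 1·2): 0.34 vs {0.27, 0.24, 0.22, 0.24} → pass.
SE (methods 1·3): 0.32 vs {0.16, 0.29, 0.17, 0.26} → pass.
SE (methods 2·3): 0.43 vs {0.28, 0.33, 0.20, 0.26} → pass.
OC (methods 1·2): 0.41 vs {0.45, 0.37, 0.24, 0.22} → fail.
OC (methods 1·3): 0.48 vs {0.33, 0.37, 0.26, 0.17} → pass.
OC (methods 2·3): 0.50 vs {0.42, 0.54, 0.26, 0.20} → fail.
2 of 9 fail.

2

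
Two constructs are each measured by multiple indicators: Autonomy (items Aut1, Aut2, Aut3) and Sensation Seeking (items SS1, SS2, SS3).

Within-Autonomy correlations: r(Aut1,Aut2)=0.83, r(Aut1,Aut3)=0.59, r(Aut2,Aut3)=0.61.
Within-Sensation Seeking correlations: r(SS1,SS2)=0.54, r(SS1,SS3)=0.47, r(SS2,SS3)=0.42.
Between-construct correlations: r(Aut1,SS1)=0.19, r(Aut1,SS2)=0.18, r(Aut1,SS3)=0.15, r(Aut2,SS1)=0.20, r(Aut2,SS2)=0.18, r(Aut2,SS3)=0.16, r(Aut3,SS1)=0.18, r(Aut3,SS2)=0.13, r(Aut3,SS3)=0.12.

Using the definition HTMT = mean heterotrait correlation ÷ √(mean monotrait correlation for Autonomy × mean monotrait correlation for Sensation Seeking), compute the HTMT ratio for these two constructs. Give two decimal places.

Mean between = 1.49/9 = 0.1656.
Mean within-Aut = 2.03/3 = 0.6767; mean within-SS = 1.43/3 = 0.4767.
Geometric mean = √(0.6767 × 0.4767) = 0.5680.
HTMT = 0.1656 / 0.5680 = 0.29.

0.29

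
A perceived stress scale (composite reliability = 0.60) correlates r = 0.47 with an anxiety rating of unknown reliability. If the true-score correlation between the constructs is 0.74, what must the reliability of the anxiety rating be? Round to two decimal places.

0.67

r_true = r_obs / √(r_xx · r_yy) ⇒ 0.74 = 0.47 / √(0.60 · r_yy).
√(0.60 · r_yy) = 0.47 / 0.74 = 0.6351; 0.60 · r_yy = 0.4034; r_yy = 0.4034 / 0.60 ≈ 0.67.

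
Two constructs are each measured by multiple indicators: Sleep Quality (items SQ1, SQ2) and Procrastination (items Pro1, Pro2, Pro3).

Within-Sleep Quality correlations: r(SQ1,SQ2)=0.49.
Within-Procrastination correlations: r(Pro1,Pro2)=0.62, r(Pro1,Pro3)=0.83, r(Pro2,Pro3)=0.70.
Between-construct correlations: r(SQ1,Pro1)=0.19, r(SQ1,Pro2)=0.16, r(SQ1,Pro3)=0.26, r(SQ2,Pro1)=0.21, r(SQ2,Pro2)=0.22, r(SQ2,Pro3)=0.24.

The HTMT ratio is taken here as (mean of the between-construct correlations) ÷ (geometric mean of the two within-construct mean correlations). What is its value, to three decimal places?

Mean heterotrait r = 1.28/6 = 0.2133.
Mean within-SQ = 0.49/1 = 0.4900; mean within-Pro = 2.15/3 = 0.7167.
Geometric mean = √(0.4900 × 0.7167) = 0.5926.
HTMT = 0.2133 / 0.5926 = 0.360.

0.360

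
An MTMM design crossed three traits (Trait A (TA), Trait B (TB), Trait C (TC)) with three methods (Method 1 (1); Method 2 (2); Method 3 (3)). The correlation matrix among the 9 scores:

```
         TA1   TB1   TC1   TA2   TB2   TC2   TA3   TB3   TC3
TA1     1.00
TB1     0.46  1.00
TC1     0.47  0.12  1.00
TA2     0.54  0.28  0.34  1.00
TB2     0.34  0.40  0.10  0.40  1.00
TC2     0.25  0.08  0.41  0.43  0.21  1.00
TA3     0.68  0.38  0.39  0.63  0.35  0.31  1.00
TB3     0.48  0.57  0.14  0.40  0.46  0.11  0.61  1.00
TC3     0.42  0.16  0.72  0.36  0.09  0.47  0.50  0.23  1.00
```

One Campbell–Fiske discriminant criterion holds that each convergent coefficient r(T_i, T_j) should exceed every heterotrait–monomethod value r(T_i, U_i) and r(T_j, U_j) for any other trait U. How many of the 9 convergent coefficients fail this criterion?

Checking each validity diagonal entry against its comparison values:
TA (methods 1·2): 0.54 vs {0.46, 0.40, 0.47, 0.43} → pass.
TA (methods 1·3): 0.68 vs {0.46, 0.61, 0.47, 0.50} → pass.
TA (methods 2·3): 0.63 vs {0.40, 0.61, 0.43, 0.50} → pass.
TB (methods 1·2): 0.40 vs {0.46, 0.40, 0.12, 0.21} → fail.
TB (methods 1·3): 0.57 vs {0.46, 0.61, 0.12, 0.23} → fail.
TB (methods 2·3): 0.46 vs {0.40, 0.61, 0.21, 0.23} → fail.
TC (methods 1·2): 0.41 vs {0.47, 0.43, 0.12, 0.21} → fail.
TC (methods 1·3): 0.72 vs {0.47, 0.50, 0.12, 0.23} → pass.
TC (methods 2·3): 0.47 vs {0.43, 0.50, 0.21, 0.23} → fail.
5 of 9 fail.

5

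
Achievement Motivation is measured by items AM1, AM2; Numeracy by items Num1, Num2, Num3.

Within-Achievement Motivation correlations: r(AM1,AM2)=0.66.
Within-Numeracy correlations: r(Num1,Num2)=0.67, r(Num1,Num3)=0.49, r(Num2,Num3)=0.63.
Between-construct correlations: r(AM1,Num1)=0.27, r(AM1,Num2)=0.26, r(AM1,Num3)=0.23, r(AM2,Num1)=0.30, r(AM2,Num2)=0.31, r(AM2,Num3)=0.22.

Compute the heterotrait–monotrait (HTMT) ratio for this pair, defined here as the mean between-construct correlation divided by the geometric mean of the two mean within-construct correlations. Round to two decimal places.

Between-construct mean = 1.59/6 = 0.2650.
Mean within-AM = 0.66/1 = 0.6600; mean within-Num = 1.79/3 = 0.5967.
Geometric mean = √(0.6600 × 0.5967) = 0.6276.
HTMT = 0.2650 / 0.6276 = 0.42.

0.42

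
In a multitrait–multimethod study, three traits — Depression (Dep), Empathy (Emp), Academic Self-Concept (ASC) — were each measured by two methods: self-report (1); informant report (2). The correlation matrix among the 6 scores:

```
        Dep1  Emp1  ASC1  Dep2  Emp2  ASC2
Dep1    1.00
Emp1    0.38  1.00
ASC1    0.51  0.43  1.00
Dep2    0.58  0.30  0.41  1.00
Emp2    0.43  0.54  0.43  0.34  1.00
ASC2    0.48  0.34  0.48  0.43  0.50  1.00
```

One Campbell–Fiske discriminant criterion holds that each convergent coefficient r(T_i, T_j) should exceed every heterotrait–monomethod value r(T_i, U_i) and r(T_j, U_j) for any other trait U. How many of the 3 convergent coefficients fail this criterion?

Convergent coefficients and their comparison sets:
Dep (methods 1·2): 0.58 vs {0.38, 0.34, 0.51, 0.43} → pass.
Emp (methods 1·2): 0.54 vs {0.38, 0.34, 0.43, 0.50} → pass.
ASC (methods 1·2): 0.48 vs {0.51, 0.43, 0.43, 0.50} → fail.
1 of 3 fail.

1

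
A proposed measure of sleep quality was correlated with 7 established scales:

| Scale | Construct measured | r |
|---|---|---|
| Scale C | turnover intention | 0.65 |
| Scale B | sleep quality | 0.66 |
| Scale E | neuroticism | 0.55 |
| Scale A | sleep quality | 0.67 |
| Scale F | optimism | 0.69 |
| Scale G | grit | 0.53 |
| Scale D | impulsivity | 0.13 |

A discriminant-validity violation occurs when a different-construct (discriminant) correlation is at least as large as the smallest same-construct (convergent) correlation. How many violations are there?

Convergent (same construct = sleep quality): Scale B, Scale A.
Smallest convergent = 0.66. Discriminant values: 0.65, 0.55, 0.69, 0.53, 0.13; count ≥ 0.66 → 1.

1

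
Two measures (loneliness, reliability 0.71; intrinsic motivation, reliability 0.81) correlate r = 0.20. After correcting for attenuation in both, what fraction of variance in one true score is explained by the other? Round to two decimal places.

Disattenuated r = 0.20 / √(0.71 × 0.81) = 0.20 / 0.7584 = 0.2637.
Shared true-score variance = 0.2637² = 0.0695 ≈ 0.07.

0.07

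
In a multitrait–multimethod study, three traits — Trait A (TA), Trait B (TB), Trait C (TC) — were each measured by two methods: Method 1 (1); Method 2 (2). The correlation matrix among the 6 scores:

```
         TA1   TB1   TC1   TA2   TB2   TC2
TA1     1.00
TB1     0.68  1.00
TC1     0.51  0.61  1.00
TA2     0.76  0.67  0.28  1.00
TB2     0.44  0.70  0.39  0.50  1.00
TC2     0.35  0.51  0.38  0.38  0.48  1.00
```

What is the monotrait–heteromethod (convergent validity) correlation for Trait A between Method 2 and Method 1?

0.76

Same trait (TA), different methods: r(TA2, TA1) = 0.76.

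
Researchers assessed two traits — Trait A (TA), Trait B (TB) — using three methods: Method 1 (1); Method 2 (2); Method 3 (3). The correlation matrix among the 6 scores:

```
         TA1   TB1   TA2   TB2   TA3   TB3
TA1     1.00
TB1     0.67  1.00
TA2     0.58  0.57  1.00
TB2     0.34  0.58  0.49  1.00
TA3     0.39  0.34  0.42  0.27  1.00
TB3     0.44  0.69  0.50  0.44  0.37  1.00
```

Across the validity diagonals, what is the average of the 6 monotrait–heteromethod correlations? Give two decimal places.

Convergent values: 0.58, 0.39, 0.42, 0.58, 0.69, 0.44; mean = 3.10/6 = 0.52.

0.52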